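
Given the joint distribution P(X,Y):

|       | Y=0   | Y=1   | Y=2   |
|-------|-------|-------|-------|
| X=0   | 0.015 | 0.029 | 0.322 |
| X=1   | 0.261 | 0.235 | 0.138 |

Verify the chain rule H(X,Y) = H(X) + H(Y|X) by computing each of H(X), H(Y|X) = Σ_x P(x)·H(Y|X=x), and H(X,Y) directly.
H(X) = 0.9476 bits, H(Y|X) = 1.2090 bits, H(X,Y) = 2.1565 bits

Marginal of X (row sums):
  P(X=0) = 0.015 + 0.029 + 0.322 = 0.366
  P(X=1) = 0.261 + 0.235 + 0.138 = 0.634
H(X) = -[0.366·log₂(0.366) + 0.634·log₂(0.634)]
  = 0.530731 + 0.416820 = 0.9476 bits

H(Y|X) = Σ_x P(x)·H(Y|X=x):
  X=0: P(X=0) = 0.366, P(Y|X=0) = (5/122, 29/366, 161/183) → H(Y|X=0) = 0.641273
  X=1: P(X=1) = 0.634, P(Y|X=1) = (261/634, 235/634, 69/317) → H(Y|X=1) = 1.536665
H(Y|X) = 0.366·0.641273 + 0.634·1.536665 = 1.2090 bits

H(X,Y) = -Σ_{x,y} P(x,y) log₂ P(x,y). Per-cell terms -P(x,y)·log₂P(x,y):
  X=0: 0.090883, 0.148126, 0.526427
  X=1: 0.505786, 0.490978, 0.394302
Sum of the 6 terms: H(X,Y) = 2.1565 bits

Chain rule check:
  H(X) + H(Y|X) = 0.9476 + 1.2090 = 2.1566 bits
  H(X,Y) = 2.1565 bits
✓ Chain rule verified (Δ = 0.0001 is 4-dp rounding noise: each of the three values was rounded independently).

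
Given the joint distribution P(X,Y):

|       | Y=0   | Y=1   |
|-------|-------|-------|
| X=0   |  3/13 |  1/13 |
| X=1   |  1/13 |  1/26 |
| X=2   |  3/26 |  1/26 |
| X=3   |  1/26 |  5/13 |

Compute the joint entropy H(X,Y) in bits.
2.4895 bits

H(X,Y) = -Σ_{x,y} P(x,y) log₂ P(x,y). Per-cell terms -P(x,y)·log₂P(x,y):
  X=0: 0.4882, 0.2846
  X=1: 0.2846, 0.1808
  X=2: 0.3595, 0.1808
  X=3: 0.1808, 0.5302
Sum of the 8 terms: H(X,Y) = 2.4895 bits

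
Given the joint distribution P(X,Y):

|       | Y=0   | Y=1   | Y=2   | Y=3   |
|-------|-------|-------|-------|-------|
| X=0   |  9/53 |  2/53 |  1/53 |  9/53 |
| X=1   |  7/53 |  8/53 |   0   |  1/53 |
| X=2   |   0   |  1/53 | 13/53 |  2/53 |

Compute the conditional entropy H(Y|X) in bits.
1.2721 bits

H(Y|X) = H(X,Y) - H(X)

H(X,Y) = -Σ_{x,y} P(x,y) log₂ P(x,y). Per-cell terms -P(x,y)·log₂P(x,y):
  X=0: 0.43438, 0.17841, 0.10807, 0.43438
  X=1: 0.38574, 0.41176, 0.00000, 0.10807
  X=2: 0.00000, 0.10807, 0.49731, 0.17841
  (cells with P = 0 contribute 0)
Sum of the 12 terms: H(X,Y) = 2.8446 bits

Marginal of X (row sums):
  P(X=0) = 9/53 + 2/53 + 1/53 + 9/53 = 21/53
  P(X=1) = 7/53 + 8/53 + 0 + 1/53 = 16/53
  P(X=2) = 0 + 1/53 + 13/53 + 2/53 = 16/53
H(X) = -[(21/53)·log₂(21/53) + (16/53)·log₂(16/53) + (16/53)·log₂(16/53)]
  = 0.52920 + 0.52164 + 0.52164 = 1.5725 bits

H(Y|X) = H(X,Y) - H(X) = 2.8446 - 1.5725 = 1.2721 bits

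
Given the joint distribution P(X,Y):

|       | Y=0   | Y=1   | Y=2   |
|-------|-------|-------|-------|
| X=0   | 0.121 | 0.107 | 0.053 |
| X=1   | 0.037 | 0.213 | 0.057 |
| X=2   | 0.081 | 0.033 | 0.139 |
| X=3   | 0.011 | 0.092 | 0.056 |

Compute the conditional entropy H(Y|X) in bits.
1.3369 bits

H(Y|X) = H(X,Y) - H(X)

H(X,Y) = -Σ_{x,y} P(x,y) log₂ P(x,y). Per-cell terms -P(x,y)·log₂P(x,y):
  X=0: 0.36868, 0.34500, 0.22461
  X=1: 0.17598, 0.47522, 0.23557
  X=2: 0.29370, 0.16241, 0.39571
  X=3: 0.07157, 0.31668, 0.23287
Sum of the 12 terms: H(X,Y) = 3.2980 bits

Marginal of X (row sums):
  P(X=0) = 0.121 + 0.107 + 0.053 = 0.281
  P(X=1) = 0.037 + 0.213 + 0.057 = 0.307
  P(X=2) = 0.081 + 0.033 + 0.139 = 0.253
  P(X=3) = 0.011 + 0.092 + 0.056 = 0.159
H(X) = -[0.281·log₂(0.281) + 0.307·log₂(0.307) + 0.253·log₂(0.253) + 0.159·log₂(0.159)]
  = 0.51461 + 0.52303 + 0.50165 + 0.42181 = 1.9611 bits

H(Y|X) = H(X,Y) - H(X) = 3.2980 - 1.9611 = 1.3369 bits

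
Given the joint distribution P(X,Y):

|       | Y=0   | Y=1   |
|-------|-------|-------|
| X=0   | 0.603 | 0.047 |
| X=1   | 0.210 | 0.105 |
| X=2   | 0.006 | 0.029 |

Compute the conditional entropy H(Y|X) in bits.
0.5558 bits

H(Y|X) = H(X,Y) - H(X)

H(X,Y) = -Σ_{x,y} P(x,y) log₂ P(x,y). Per-cell terms -P(x,y)·log₂P(x,y):
  X=0: 0.44005, 0.20733
  X=1: 0.47282, 0.34141
  X=2: 0.04428, 0.14813
Sum of the 6 terms: H(X,Y) = 1.6540 bits

Marginal of X (row sums):
  P(X=0) = 0.603 + 0.047 = 0.650
  P(X=1) = 0.210 + 0.105 = 0.315
  P(X=2) = 0.006 + 0.029 = 0.035
H(X) = -[0.650·log₂(0.650) + 0.315·log₂(0.315) + 0.035·log₂(0.035)]
  = 0.40397 + 0.52497 + 0.16928 = 1.0982 bits

H(Y|X) = H(X,Y) - H(X) = 1.6540 - 1.0982 = 0.5558 bits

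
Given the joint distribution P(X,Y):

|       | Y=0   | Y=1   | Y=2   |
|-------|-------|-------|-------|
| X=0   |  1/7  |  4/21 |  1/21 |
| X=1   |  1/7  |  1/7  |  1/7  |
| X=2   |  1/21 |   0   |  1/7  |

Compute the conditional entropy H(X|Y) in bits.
1.2943 bits

H(X|Y) = H(X,Y) - H(Y)

H(X,Y) = -Σ_{x,y} P(x,y) log₂ P(x,y). Per-cell terms -P(x,y)·log₂P(x,y):
  X=0: 0.40105, 0.45568, 0.20916
  X=1: 0.40105, 0.40105, 0.40105
  X=2: 0.20916, 0.00000, 0.40105
  (cells with P = 0 contribute 0)
Sum of the 9 terms: H(X,Y) = 2.87925 bits

Marginal of Y (column sums):
  P(Y=0) = 1/7 + 1/7 + 1/21 = 1/3
  P(Y=1) = 4/21 + 1/7 + 0 = 1/3
  P(Y=2) = 1/21 + 1/7 + 1/7 = 1/3
H(Y) = -[(1/3)·log₂(1/3) + (1/3)·log₂(1/3) + (1/3)·log₂(1/3)]
  = 0.52832 + 0.52832 + 0.52832 = 1.58496 bits

H(X|Y) = H(X,Y) - H(Y) = 2.87925 - 1.58496 = 1.2943 bits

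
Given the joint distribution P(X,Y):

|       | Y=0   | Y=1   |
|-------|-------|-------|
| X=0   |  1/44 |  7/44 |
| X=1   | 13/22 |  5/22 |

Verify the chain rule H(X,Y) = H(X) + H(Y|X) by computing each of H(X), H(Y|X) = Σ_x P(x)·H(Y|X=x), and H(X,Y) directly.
H(X) = 0.6840 bits, H(Y|X) = 0.7963 bits, H(X,Y) = 1.4803 bits

Marginal of X (row sums):
  P(X=0) = 1/44 + 7/44 = 2/11
  P(X=1) = 13/22 + 5/22 = 9/11
H(X) = -[(2/11)·log₂(2/11) + (9/11)·log₂(9/11)]
  = 0.44717 + 0.23687 = 0.6840 bits

H(Y|X) = Σ_x P(x)·H(Y|X=x):
  X=0: P(X=0) = 2/11, P(Y|X=0) = (1/8, 7/8) → H(Y|X=0) = 0.54356
  X=1: P(X=1) = 9/11, P(Y|X=1) = (13/18, 5/18) → H(Y|X=1) = 0.85241
H(Y|X) = (2/11)·0.54356 + (9/11)·0.85241 = 0.7963 bits

H(X,Y) = -Σ_{x,y} P(x,y) log₂ P(x,y). Per-cell terms -P(x,y)·log₂P(x,y):
  X=0: 0.12408, 0.42192
  X=1: 0.44850, 0.48580
Sum of the 4 terms: H(X,Y) = 1.4803 bits

Chain rule check:
  H(X) + H(Y|X) = 0.6840 + 0.7963 = 1.4803 bits
  H(X,Y) = 1.4803 bits
✓ Chain rule verified.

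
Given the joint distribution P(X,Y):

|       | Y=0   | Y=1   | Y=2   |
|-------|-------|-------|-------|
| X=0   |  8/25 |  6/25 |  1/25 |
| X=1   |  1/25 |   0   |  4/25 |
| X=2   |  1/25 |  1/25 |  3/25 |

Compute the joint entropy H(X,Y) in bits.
2.5533 bits

H(X,Y) = -Σ_{x,y} P(x,y) log₂ P(x,y). Per-cell terms -P(x,y)·log₂P(x,y):
  X=0: 0.526034, 0.494134, 0.185754
  X=1: 0.185754, 0.000000, 0.423017
  X=2: 0.185754, 0.185754, 0.367067
  (cells with P = 0 contribute 0)
Sum of the 9 terms: H(X,Y) = 2.5533 bits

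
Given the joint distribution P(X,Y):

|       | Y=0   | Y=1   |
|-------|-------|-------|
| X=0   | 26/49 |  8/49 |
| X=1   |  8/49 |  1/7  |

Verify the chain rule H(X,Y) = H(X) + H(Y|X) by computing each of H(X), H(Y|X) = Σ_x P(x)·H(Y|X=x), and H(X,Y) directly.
H(X) = 0.8886 bits, H(Y|X) = 0.8513 bits, H(X,Y) = 1.7400 bits

Marginal of X (row sums):
  P(X=0) = 26/49 + 8/49 = 34/49
  P(X=1) = 8/49 + 1/7 = 15/49
H(X) = -[(34/49)·log₂(34/49) + (15/49)·log₂(15/49)]
  = 0.3658 + 0.5228 = 0.8886 bits

H(Y|X) = Σ_x P(x)·H(Y|X=x):
  X=0: P(X=0) = 34/49, P(Y|X=0) = (13/17, 4/17) → H(Y|X=0) = 0.7871
  X=1: P(X=1) = 15/49, P(Y|X=1) = (8/15, 7/15) → H(Y|X=1) = 0.9968
H(Y|X) = (34/49)·0.7871 + (15/49)·0.9968 = 0.8513 bits

H(X,Y) = -Σ_{x,y} P(x,y) log₂ P(x,y). Per-cell terms -P(x,y)·log₂P(x,y):
  X=0: 0.4851, 0.4269
  X=1: 0.4269, 0.4011
Sum of the 4 terms: H(X,Y) = 1.7400 bits

Chain rule check:
  H(X) + H(Y|X) = 0.8886 + 0.8513 = 1.7399 bits
  H(X,Y) = 1.7400 bits
✓ Chain rule verified (Δ = 0.0001 is 4-dp rounding noise: each of the three values was rounded independently).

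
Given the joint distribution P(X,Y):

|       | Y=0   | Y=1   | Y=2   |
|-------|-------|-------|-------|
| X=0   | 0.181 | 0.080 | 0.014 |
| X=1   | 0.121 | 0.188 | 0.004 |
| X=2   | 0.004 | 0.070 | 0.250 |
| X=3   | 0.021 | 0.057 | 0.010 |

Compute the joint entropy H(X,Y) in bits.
2.8974 bits

H(X,Y) = -Σ_{x,y} P(x,y) log₂ P(x,y). Per-cell terms -P(x,y)·log₂P(x,y):
  X=0: 0.4463, 0.2915, 0.0862
  X=1: 0.3687, 0.4533, 0.0319
  X=2: 0.0319, 0.2686, 0.5000
  X=3: 0.1170, 0.2356, 0.0664
Sum of the 12 terms: H(X,Y) = 2.8974 bits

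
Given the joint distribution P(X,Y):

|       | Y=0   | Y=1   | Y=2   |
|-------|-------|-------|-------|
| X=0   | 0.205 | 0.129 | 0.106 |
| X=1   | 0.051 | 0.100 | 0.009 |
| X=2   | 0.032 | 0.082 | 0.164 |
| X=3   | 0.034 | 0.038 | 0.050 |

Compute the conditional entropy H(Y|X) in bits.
1.4213 bits

H(Y|X) = H(X,Y) - H(X)

H(X,Y) = -Σ_{x,y} P(x,y) log₂ P(x,y). Per-cell terms -P(x,y)·log₂P(x,y):
  X=0: 0.468692, 0.381138, 0.343214
  X=1: 0.218961, 0.332193, 0.061163
  X=2: 0.158905, 0.295875, 0.427750
  X=3: 0.165863, 0.179279, 0.216096
Sum of the 12 terms: H(X,Y) = 3.24913 bits

Marginal of X (row sums):
  P(X=0) = 0.205 + 0.129 + 0.106 = 0.440
  P(X=1) = 0.051 + 0.100 + 0.009 = 0.160
  P(X=2) = 0.032 + 0.082 + 0.164 = 0.278
  P(X=3) = 0.034 + 0.038 + 0.050 = 0.122
H(X) = -[0.440·log₂(0.440) + 0.160·log₂(0.160) + 0.278·log₂(0.278) + 0.122·log₂(0.122)]
  = 0.521147 + 0.423017 + 0.513422 + 0.370276 = 1.82786 bits

H(Y|X) = H(X,Y) - H(X) = 3.24913 - 1.82786 = 1.4213 bits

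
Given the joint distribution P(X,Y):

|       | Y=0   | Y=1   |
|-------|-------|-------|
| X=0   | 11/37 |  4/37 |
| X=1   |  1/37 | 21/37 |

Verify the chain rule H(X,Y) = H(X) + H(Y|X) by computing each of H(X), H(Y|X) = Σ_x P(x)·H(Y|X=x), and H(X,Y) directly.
H(X) = 0.9740 bits, H(Y|X) = 0.4978 bits, H(X,Y) = 1.4718 bits

Marginal of X (row sums):
  P(X=0) = 11/37 + 4/37 = 15/37
  P(X=1) = 1/37 + 21/37 = 22/37
H(X) = -[(15/37)·log₂(15/37) + (22/37)·log₂(22/37)]
  = 0.52807 + 0.44596 = 0.9740 bits

H(Y|X) = Σ_x P(x)·H(Y|X=x):
  X=0: P(X=0) = 15/37, P(Y|X=0) = (11/15, 4/15) → H(Y|X=0) = 0.83664
  X=1: P(X=1) = 22/37, P(Y|X=1) = (1/22, 21/22) → H(Y|X=1) = 0.26676
H(Y|X) = (15/37)·0.83664 + (22/37)·0.26676 = 0.4978 bits

H(X,Y) = -Σ_{x,y} P(x,y) log₂ P(x,y). Per-cell terms -P(x,y)·log₂P(x,y):
  X=0: 0.52028, 0.34697
  X=1: 0.14080, 0.46378
Sum of the 4 terms: H(X,Y) = 1.4718 bits

Chain rule check:
  H(X) + H(Y|X) = 0.9740 + 0.4978 = 1.4718 bits
  H(X,Y) = 1.4718 bits
✓ Chain rule verified.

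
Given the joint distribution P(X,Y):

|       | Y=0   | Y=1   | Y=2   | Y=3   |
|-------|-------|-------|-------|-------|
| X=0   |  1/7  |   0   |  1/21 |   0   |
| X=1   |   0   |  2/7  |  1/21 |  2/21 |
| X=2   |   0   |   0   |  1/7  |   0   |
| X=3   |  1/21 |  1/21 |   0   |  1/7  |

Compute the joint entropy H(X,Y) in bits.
2.8792 bits

H(X,Y) = -Σ_{x,y} P(x,y) log₂ P(x,y). Per-cell terms -P(x,y)·log₂P(x,y):
  X=0: 0.4010507, 0.0000000, 0.2091580, 0.0000000
  X=1: 0.0000000, 0.5163871, 0.2091580, 0.3230778
  X=2: 0.0000000, 0.0000000, 0.4010507, 0.0000000
  X=3: 0.2091580, 0.2091580, 0.0000000, 0.4010507
  (cells with P = 0 contribute 0)
Sum of the 16 terms: H(X,Y) = 2.8792 bits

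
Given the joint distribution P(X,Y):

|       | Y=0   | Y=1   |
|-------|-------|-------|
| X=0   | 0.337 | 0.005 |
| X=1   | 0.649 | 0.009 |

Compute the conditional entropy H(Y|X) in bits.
0.1063 bits

H(Y|X) = H(X,Y) - H(X)

H(X,Y) = -Σ_{x,y} P(x,y) log₂ P(x,y). Per-cell terms -P(x,y)·log₂P(x,y):
  X=0: 0.5288, 0.0382
  X=1: 0.4048, 0.0612
Sum of the 4 terms: H(X,Y) = 1.0330 bits

Marginal of X (row sums):
  P(X=0) = 0.337 + 0.005 = 0.342
  P(X=1) = 0.649 + 0.009 = 0.658
H(X) = -[0.342·log₂(0.342) + 0.658·log₂(0.658)]
  = 0.5294 + 0.3973 = 0.9267 bits

H(Y|X) = H(X,Y) - H(X) = 1.0330 - 0.9267 = 0.1063 bits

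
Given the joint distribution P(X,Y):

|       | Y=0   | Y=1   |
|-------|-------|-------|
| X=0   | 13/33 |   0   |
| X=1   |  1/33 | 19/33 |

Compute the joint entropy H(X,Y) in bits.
1.1409 bits

H(X,Y) = -Σ_{x,y} P(x,y) log₂ P(x,y). Per-cell terms -P(x,y)·log₂P(x,y):
  X=0: 0.5294, 0.0000
  X=1: 0.1529, 0.4586
  (cells with P = 0 contribute 0)
Sum of the 4 terms: H(X,Y) = 1.1409 bits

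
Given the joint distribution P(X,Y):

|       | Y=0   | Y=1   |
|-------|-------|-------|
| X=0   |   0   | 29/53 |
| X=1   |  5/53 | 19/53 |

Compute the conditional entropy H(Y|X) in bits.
0.3343 bits

H(Y|X) = H(X,Y) - H(X)

H(X,Y) = -Σ_{x,y} P(x,y) log₂ P(x,y). Per-cell terms -P(x,y)·log₂P(x,y):
  X=0: 0.0000, 0.4760
  X=1: 0.3213, 0.5306
  (cells with P = 0 contribute 0)
Sum of the 4 terms: H(X,Y) = 1.3279 bits

Marginal of X (row sums):
  P(X=0) = 0 + 29/53 = 29/53
  P(X=1) = 5/53 + 19/53 = 24/53
H(X) = -[(29/53)·log₂(29/53) + (24/53)·log₂(24/53)]
  = 0.4760 + 0.5176 = 0.9936 bits

H(Y|X) = H(X,Y) - H(X) = 1.3279 - 0.9936 = 0.3343 bits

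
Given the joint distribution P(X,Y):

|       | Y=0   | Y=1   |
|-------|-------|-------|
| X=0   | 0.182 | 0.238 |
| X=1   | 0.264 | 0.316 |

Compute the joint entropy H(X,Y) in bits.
1.9727 bits

H(X,Y) = -Σ_{x,y} P(x,y) log₂ P(x,y). Per-cell terms -P(x,y)·log₂P(x,y):
  X=0: 0.4474, 0.4929
  X=1: 0.5072, 0.5252
Sum of the 4 terms: H(X,Y) = 1.9727 bits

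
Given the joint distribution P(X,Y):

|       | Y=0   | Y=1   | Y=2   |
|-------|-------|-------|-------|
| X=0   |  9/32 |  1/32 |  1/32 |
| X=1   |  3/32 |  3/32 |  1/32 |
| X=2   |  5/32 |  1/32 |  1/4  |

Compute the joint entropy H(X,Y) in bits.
2.6985 bits

H(X,Y) = -Σ_{x,y} P(x,y) log₂ P(x,y). Per-cell terms -P(x,y)·log₂P(x,y):
  X=0: 0.51471, 0.15625, 0.15625
  X=1: 0.32016, 0.32016, 0.15625
  X=2: 0.41845, 0.15625, 0.50000
Sum of the 9 terms: H(X,Y) = 2.6985 bits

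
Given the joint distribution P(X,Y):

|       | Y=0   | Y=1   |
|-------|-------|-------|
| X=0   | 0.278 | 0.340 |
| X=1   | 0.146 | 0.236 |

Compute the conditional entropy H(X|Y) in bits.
0.9562 bits

H(X|Y) = H(X,Y) - H(Y)

H(X,Y) = -Σ_{x,y} P(x,y) log₂ P(x,y). Per-cell terms -P(x,y)·log₂P(x,y):
  X=0: 0.5134, 0.5292
  X=1: 0.4053, 0.4916
Sum of the 4 terms: H(X,Y) = 1.9395 bits

Marginal of Y (column sums):
  P(Y=0) = 0.278 + 0.146 = 0.424
  P(Y=1) = 0.340 + 0.236 = 0.576
H(Y) = -[0.424·log₂(0.424) + 0.576·log₂(0.576)]
  = 0.5249 + 0.4584 = 0.9833 bits

H(X|Y) = H(X,Y) - H(Y) = 1.9395 - 0.9833 = 0.9562 bits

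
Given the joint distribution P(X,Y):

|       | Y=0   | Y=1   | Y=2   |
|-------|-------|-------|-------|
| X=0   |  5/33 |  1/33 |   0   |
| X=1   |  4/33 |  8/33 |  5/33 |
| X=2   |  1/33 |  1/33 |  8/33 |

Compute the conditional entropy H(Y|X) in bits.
1.1817 bits

H(Y|X) = H(X,Y) - H(X)

H(X,Y) = -Σ_{x,y} P(x,y) log₂ P(x,y). Per-cell terms -P(x,y)·log₂P(x,y):
  X=0: 0.41249, 0.15286, 0.00000
  X=1: 0.36902, 0.49561, 0.41249
  X=2: 0.15286, 0.15286, 0.49561
  (cells with P = 0 contribute 0)
Sum of the 9 terms: H(X,Y) = 2.6438 bits

Marginal of X (row sums):
  P(X=0) = 5/33 + 1/33 + 0 = 2/11
  P(X=1) = 4/33 + 8/33 + 5/33 = 17/33
  P(X=2) = 1/33 + 1/33 + 8/33 = 10/33
H(X) = -[(2/11)·log₂(2/11) + (17/33)·log₂(17/33) + (10/33)·log₂(10/33)]
  = 0.44717 + 0.49296 + 0.52196 = 1.4621 bits

H(Y|X) = H(X,Y) - H(X) = 2.6438 - 1.4621 = 1.1817 bits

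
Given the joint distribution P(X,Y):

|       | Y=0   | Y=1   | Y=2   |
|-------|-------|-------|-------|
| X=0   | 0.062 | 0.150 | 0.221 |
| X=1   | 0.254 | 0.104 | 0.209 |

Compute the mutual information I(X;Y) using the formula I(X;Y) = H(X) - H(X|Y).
0.0836 bits

I(X;Y) = H(X) - H(X|Y)

Marginal of X (row sums):
  P(X=0) = 0.062 + 0.150 + 0.221 = 0.433
  P(X=1) = 0.254 + 0.104 + 0.209 = 0.567
H(X) = -[0.433·log₂(0.433) + 0.567·log₂(0.567)]
  = 0.522874 + 0.464134 = 0.98701 bits

Marginal of Y (column sums):
  P(Y=0) = 0.062 + 0.254 = 0.316
  P(Y=1) = 0.150 + 0.104 = 0.254
  P(Y=2) = 0.221 + 0.209 = 0.430
H(X|Y) = Σ_y P(y)·H(X|Y=y):
  Y=0: P(Y=0) = 0.316, P(X|Y=0) = (31/158, 127/158) → H(X|Y=0) = 0.714268
  Y=1: P(Y=1) = 0.254, P(X|Y=1) = (75/127, 52/127) → H(X|Y=1) = 0.976210
  Y=2: P(Y=2) = 0.430, P(X|Y=2) = (221/430, 209/430) → H(X|Y=2) = 0.999438
H(X|Y) = 0.316·0.714268 + 0.254·0.976210 + 0.430·0.999438 = 0.90342 bits

I(X;Y) = H(X) - H(X|Y) = 0.98701 - 0.90342 = 0.0836 bits

Cross-check via I(X;Y) = H(X) + H(Y) - H(X,Y): computing H(Y) from the column sums and H(X,Y) from the 6 cells in the same way gives H(Y) = 1.55094 bits and H(X,Y) = 2.45437 bits, so
I(X;Y) = 0.98701 + 1.55094 - 2.45437 = 0.0836 bits ✓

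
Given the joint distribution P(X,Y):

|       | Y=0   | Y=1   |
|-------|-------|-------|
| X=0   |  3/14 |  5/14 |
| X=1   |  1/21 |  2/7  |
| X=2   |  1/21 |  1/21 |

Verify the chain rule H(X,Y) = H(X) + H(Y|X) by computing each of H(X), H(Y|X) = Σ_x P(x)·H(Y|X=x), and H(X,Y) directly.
H(X) = 1.3127 bits, H(Y|X) = 0.8379 bits, H(X,Y) = 2.1506 bits

Marginal of X (row sums):
  P(X=0) = 3/14 + 5/14 = 4/7
  P(X=1) = 1/21 + 2/7 = 1/3
  P(X=2) = 1/21 + 1/21 = 2/21
H(X) = -[(4/7)·log₂(4/7) + (1/3)·log₂(1/3) + (2/21)·log₂(2/21)]
  = 0.461346 + 0.528321 + 0.323078 = 1.3127 bits

H(Y|X) = Σ_x P(x)·H(Y|X=x):
  X=0: P(X=0) = 4/7, P(Y|X=0) = (3/8, 5/8) → H(Y|X=0) = 0.954434
  X=1: P(X=1) = 1/3, P(Y|X=1) = (1/7, 6/7) → H(Y|X=1) = 0.591673
  X=2: P(X=2) = 2/21, P(Y|X=2) = (1/2, 1/2) → H(Y|X=2) = 1.000000
H(Y|X) = (4/7)·0.954434 + (1/3)·0.591673 + (2/21)·1.000000 = 0.8379 bits

H(X,Y) = -Σ_{x,y} P(x,y) log₂ P(x,y). Per-cell terms -P(x,y)·log₂P(x,y):
  X=0: 0.476227, 0.530510
  X=1: 0.209158, 0.516387
  X=2: 0.209158, 0.209158
Sum of the 6 terms: H(X,Y) = 2.1506 bits

Chain rule check:
  H(X) + H(Y|X) = 1.3127 + 0.8379 = 2.1506 bits
  H(X,Y) = 2.1506 bits
✓ Chain rule verified.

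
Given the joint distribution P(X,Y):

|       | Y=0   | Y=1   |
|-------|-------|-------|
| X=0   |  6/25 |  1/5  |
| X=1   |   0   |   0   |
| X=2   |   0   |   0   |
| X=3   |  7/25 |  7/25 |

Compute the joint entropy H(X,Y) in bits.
1.9870 bits

H(X,Y) = -Σ_{x,y} P(x,y) log₂ P(x,y). Per-cell terms -P(x,y)·log₂P(x,y):
  X=0: 0.49413, 0.46439
  X=1: 0.00000, 0.00000
  X=2: 0.00000, 0.00000
  X=3: 0.51422, 0.51422
  (cells with P = 0 contribute 0)
Sum of the 8 terms: H(X,Y) = 1.9870 bits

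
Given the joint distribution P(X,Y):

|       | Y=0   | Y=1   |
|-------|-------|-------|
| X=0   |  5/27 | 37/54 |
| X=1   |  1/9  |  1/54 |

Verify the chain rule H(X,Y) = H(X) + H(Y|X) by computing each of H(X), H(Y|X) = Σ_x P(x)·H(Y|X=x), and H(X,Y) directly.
H(X) = 0.5564 bits, H(Y|X) = 0.7266 bits, H(X,Y) = 1.2831 bits

Marginal of X (row sums):
  P(X=0) = 5/27 + 37/54 = 47/54
  P(X=1) = 1/9 + 1/54 = 7/54
H(X) = -[(47/54)·log₂(47/54) + (7/54)·log₂(7/54)]
  = 0.174334 + 0.382088 = 0.5564 bits

H(Y|X) = Σ_x P(x)·H(Y|X=x):
  X=0: P(X=0) = 47/54, P(Y|X=0) = (10/47, 37/47) → H(Y|X=0) = 0.746737
  X=1: P(X=1) = 7/54, P(Y|X=1) = (6/7, 1/7) → H(Y|X=1) = 0.591673
H(Y|X) = (47/54)·0.746737 + (7/54)·0.591673 = 0.7266 bits

H(X,Y) = -Σ_{x,y} P(x,y) log₂ P(x,y). Per-cell terms -P(x,y)·log₂P(x,y):
  X=0: 0.450548, 0.373723
  X=1: 0.352214, 0.106572
Sum of the 4 terms: H(X,Y) = 1.2831 bits

Chain rule check:
  H(X) + H(Y|X) = 0.5564 + 0.7266 = 1.2830 bits
  H(X,Y) = 1.2831 bits
✓ Chain rule verified (Δ = 0.0001 is 4-dp rounding noise: each of the three values was rounded independently).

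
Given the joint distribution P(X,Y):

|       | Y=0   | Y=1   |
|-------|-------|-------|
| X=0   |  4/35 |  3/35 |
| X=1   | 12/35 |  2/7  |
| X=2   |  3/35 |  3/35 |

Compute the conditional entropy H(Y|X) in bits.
0.9933 bits

H(Y|X) = H(X,Y) - H(X)

H(X,Y) = -Σ_{x,y} P(x,y) log₂ P(x,y). Per-cell terms -P(x,y)·log₂P(x,y):
  X=0: 0.3576, 0.3038
  X=1: 0.5295, 0.5164
  X=2: 0.3038, 0.3038
Sum of the 6 terms: H(X,Y) = 2.3149 bits

Marginal of X (row sums):
  P(X=0) = 4/35 + 3/35 = 1/5
  P(X=1) = 12/35 + 2/7 = 22/35
  P(X=2) = 3/35 + 3/35 = 6/35
H(X) = -[(1/5)·log₂(1/5) + (22/35)·log₂(22/35) + (6/35)·log₂(6/35)]
  = 0.4644 + 0.4210 + 0.4362 = 1.3216 bits

H(Y|X) = H(X,Y) - H(X) = 2.3149 - 1.3216 = 0.9933 bits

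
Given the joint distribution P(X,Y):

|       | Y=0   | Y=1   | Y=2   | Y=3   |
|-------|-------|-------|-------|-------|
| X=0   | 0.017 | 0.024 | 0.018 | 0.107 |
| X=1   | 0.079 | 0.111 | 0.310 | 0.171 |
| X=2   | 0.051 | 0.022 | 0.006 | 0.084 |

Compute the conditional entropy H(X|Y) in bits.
1.0787 bits

H(X|Y) = H(X,Y) - H(Y)

H(X,Y) = -Σ_{x,y} P(x,y) log₂ P(x,y). Per-cell terms -P(x,y)·log₂P(x,y):
  X=0: 0.09993, 0.12914, 0.10433, 0.34500
  X=1: 0.28930, 0.35202, 0.52379, 0.43570
  X=2: 0.21896, 0.12114, 0.04428, 0.30017
Sum of the 12 terms: H(X,Y) = 2.9638 bits

Marginal of Y (column sums):
  P(Y=0) = 0.017 + 0.079 + 0.051 = 0.147
  P(Y=1) = 0.024 + 0.111 + 0.022 = 0.157
  P(Y=2) = 0.018 + 0.310 + 0.006 = 0.334
  P(Y=3) = 0.107 + 0.171 + 0.084 = 0.362
H(Y) = -[0.147·log₂(0.147) + 0.157·log₂(0.157) + 0.334·log₂(0.334) + 0.362·log₂(0.362)]
  = 0.40662 + 0.41937 + 0.52841 + 0.53067 = 1.8851 bits

H(X|Y) = H(X,Y) - H(Y) = 2.9638 - 1.8851 = 1.0787 bits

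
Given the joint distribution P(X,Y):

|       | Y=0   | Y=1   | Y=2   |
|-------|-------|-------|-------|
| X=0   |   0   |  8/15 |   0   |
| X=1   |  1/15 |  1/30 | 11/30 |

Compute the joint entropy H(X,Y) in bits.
1.4384 bits

H(X,Y) = -Σ_{x,y} P(x,y) log₂ P(x,y). Per-cell terms -P(x,y)·log₂P(x,y):
  X=0: 0.00000, 0.48367, 0.00000
  X=1: 0.26046, 0.16356, 0.53073
  (cells with P = 0 contribute 0)
Sum of the 6 terms: H(X,Y) = 1.4384 bits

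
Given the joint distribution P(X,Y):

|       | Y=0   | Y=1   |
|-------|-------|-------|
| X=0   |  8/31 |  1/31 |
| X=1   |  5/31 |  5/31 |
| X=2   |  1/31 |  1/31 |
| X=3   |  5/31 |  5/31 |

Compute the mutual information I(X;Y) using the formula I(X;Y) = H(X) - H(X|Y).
0.1071 bits

I(X;Y) = H(X) - H(X|Y)

Marginal of X (row sums):
  P(X=0) = 8/31 + 1/31 = 9/31
  P(X=1) = 5/31 + 5/31 = 10/31
  P(X=2) = 1/31 + 1/31 = 2/31
  P(X=3) = 5/31 + 5/31 = 10/31
H(X) = -[(9/31)·log₂(9/31) + (10/31)·log₂(10/31) + (2/31)·log₂(2/31) + (10/31)·log₂(10/31)]
  = 0.51801 + 0.52654 + 0.25511 + 0.52654 = 1.8262 bits

Marginal of Y (column sums):
  P(Y=0) = 8/31 + 5/31 + 1/31 + 5/31 = 19/31
  P(Y=1) = 1/31 + 5/31 + 1/31 + 5/31 = 12/31
H(X|Y) = Σ_y P(y)·H(X|Y=y):
  Y=0: P(Y=0) = 19/31, P(X|Y=0) = (8/19, 5/19, 1/19, 5/19) → H(X|Y=0) = 1.76270
  Y=1: P(Y=1) = 12/31, P(X|Y=1) = (1/12, 5/12, 1/12, 5/12) → H(X|Y=1) = 1.65002
H(X|Y) = (19/31)·1.76270 + (12/31)·1.65002 = 1.7191 bits

I(X;Y) = H(X) - H(X|Y) = 1.8262 - 1.7191 = 0.1071 bits

Cross-check via I(X;Y) = H(X) + H(Y) - H(X,Y): computing H(Y) from the column sums and H(X,Y) from the 8 cells in the same way gives H(Y) = 0.9629 bits and H(X,Y) = 2.6820 bits, so
I(X;Y) = 1.8262 + 0.9629 - 2.6820 = 0.1071 bits ✓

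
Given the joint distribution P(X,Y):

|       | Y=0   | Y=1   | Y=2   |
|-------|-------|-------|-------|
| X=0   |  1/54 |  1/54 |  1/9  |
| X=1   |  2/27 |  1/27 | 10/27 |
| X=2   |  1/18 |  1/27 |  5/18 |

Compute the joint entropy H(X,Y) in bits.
2.4714 bits

H(X,Y) = -Σ_{x,y} P(x,y) log₂ P(x,y). Per-cell terms -P(x,y)·log₂P(x,y):
  X=0: 0.1066, 0.1066, 0.3522
  X=1: 0.2781, 0.1761, 0.5307
  X=2: 0.2317, 0.1761, 0.5133
Sum of the 9 terms: H(X,Y) = 2.4714 bits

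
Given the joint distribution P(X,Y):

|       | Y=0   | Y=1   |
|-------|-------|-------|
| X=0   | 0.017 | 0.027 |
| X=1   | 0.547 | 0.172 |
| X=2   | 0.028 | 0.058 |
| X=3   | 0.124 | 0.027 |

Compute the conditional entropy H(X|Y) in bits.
1.1895 bits

H(X|Y) = H(X,Y) - H(Y)

H(X,Y) = -Σ_{x,y} P(x,y) log₂ P(x,y). Per-cell terms -P(x,y)·log₂P(x,y):
  X=0: 0.09993, 0.14069
  X=1: 0.47610, 0.43680
  X=2: 0.14444, 0.23825
  X=3: 0.37344, 0.14069
Sum of the 8 terms: H(X,Y) = 2.0503 bits

Marginal of Y (column sums):
  P(Y=0) = 0.017 + 0.547 + 0.028 + 0.124 = 0.716
  P(Y=1) = 0.027 + 0.172 + 0.058 + 0.027 = 0.284
H(Y) = -[0.716·log₂(0.716) + 0.284·log₂(0.284)]
  = 0.34509 + 0.51575 = 0.8608 bits

H(X|Y) = H(X,Y) - H(Y) = 2.0503 - 0.8608 = 1.1895 bits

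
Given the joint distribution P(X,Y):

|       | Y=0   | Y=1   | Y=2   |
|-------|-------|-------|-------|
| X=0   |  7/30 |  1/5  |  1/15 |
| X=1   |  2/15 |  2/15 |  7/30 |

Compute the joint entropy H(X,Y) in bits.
2.4798 bits

H(X,Y) = -Σ_{x,y} P(x,y) log₂ P(x,y). Per-cell terms -P(x,y)·log₂P(x,y):
  X=0: 0.48989, 0.46439, 0.26046
  X=1: 0.38759, 0.38759, 0.48989
Sum of the 6 terms: H(X,Y) = 2.4798 bits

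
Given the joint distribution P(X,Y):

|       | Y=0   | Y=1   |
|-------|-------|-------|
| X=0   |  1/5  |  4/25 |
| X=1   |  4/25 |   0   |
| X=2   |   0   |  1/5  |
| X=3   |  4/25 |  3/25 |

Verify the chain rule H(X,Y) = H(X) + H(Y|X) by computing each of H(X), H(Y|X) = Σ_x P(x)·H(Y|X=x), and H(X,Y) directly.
H(X) = 1.9322 bits, H(Y|X) = 0.6327 bits, H(X,Y) = 2.5649 bits

Marginal of X (row sums):
  P(X=0) = 1/5 + 4/25 = 9/25
  P(X=1) = 4/25 + 0 = 4/25
  P(X=2) = 0 + 1/5 = 1/5
  P(X=3) = 4/25 + 3/25 = 7/25
H(X) = -[(9/25)·log₂(9/25) + (4/25)·log₂(4/25) + (1/5)·log₂(1/5) + (7/25)·log₂(7/25)]
  = 0.5306 + 0.4230 + 0.4644 + 0.5142 = 1.9322 bits

H(Y|X) = Σ_x P(x)·H(Y|X=x):
  X=0: P(X=0) = 9/25, P(Y|X=0) = (5/9, 4/9) → H(Y|X=0) = 0.9911
  X=1: P(X=1) = 4/25, P(Y|X=1) = (1, 0) → H(Y|X=1) = 0.0000
  X=2: P(X=2) = 1/5, P(Y|X=2) = (0, 1) → H(Y|X=2) = 0.0000
  X=3: P(X=3) = 7/25, P(Y|X=3) = (4/7, 3/7) → H(Y|X=3) = 0.9852
H(Y|X) = (9/25)·0.9911 + (4/25)·0.0000 + (1/5)·0.0000 + (7/25)·0.9852 = 0.6327 bits

H(X,Y) = -Σ_{x,y} P(x,y) log₂ P(x,y). Per-cell terms -P(x,y)·log₂P(x,y):
  X=0: 0.4644, 0.4230
  X=1: 0.4230, 0.0000
  X=2: 0.0000, 0.4644
  X=3: 0.4230, 0.3671
  (cells with P = 0 contribute 0)
Sum of the 8 terms: H(X,Y) = 2.5649 bits

Chain rule check:
  H(X) + H(Y|X) = 1.9322 + 0.6327 = 2.5649 bits
  H(X,Y) = 2.5649 bits
✓ Chain rule verified.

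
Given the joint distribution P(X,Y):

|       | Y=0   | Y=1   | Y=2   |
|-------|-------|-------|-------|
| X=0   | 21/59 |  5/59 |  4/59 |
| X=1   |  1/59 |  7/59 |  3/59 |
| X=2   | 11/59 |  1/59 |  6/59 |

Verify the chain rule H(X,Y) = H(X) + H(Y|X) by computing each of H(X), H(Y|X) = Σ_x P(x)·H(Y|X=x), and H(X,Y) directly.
H(X) = 1.4705 bits, H(Y|X) = 1.1949 bits, H(X,Y) = 2.6654 bits

Marginal of X (row sums):
  P(X=0) = 21/59 + 5/59 + 4/59 = 30/59
  P(X=1) = 1/59 + 7/59 + 3/59 = 11/59
  P(X=2) = 11/59 + 1/59 + 6/59 = 18/59
H(X) = -[(30/59)·log₂(30/59) + (11/59)·log₂(11/59) + (18/59)·log₂(18/59)]
  = 0.49615 + 0.45179 + 0.52252 = 1.4705 bits

H(Y|X) = Σ_x P(x)·H(Y|X=x):
  X=0: P(X=0) = 30/59, P(Y|X=0) = (7/10, 1/6, 2/15) → H(Y|X=0) = 1.17861
  X=1: P(X=1) = 11/59, P(Y|X=1) = (1/11, 7/11, 3/11) → H(Y|X=1) = 1.24067
  X=2: P(X=2) = 18/59, P(Y|X=2) = (11/18, 1/18, 1/3) → H(Y|X=2) = 1.19417
H(Y|X) = (30/59)·1.17861 + (11/59)·1.24067 + (18/59)·1.19417 = 1.1949 bits

H(X,Y) = -Σ_{x,y} P(x,y) log₂ P(x,y). Per-cell terms -P(x,y)·log₂P(x,y):
  X=0: 0.53045, 0.30176, 0.26323
  X=1: 0.09971, 0.36486, 0.21853
  X=2: 0.45179, 0.09971, 0.33536
Sum of the 9 terms: H(X,Y) = 2.6654 bits

Chain rule check:
  H(X) + H(Y|X) = 1.4705 + 1.1949 = 2.6654 bits
  H(X,Y) = 2.6654 bits
✓ Chain rule verified.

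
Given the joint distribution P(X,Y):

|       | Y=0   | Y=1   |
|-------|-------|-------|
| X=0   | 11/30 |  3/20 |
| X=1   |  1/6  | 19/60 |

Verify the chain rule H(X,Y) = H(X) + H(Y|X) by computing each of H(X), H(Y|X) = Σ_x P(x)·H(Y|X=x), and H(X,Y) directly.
H(X) = 0.9992 bits, H(Y|X) = 0.8982 bits, H(X,Y) = 1.8974 bits

Marginal of X (row sums):
  P(X=0) = 11/30 + 3/20 = 31/60
  P(X=1) = 1/6 + 19/60 = 29/60
H(X) = -[(31/60)·log₂(31/60) + (29/60)·log₂(29/60)]
  = 0.49223 + 0.50697 = 0.9992 bits

H(Y|X) = Σ_x P(x)·H(Y|X=x):
  X=0: P(X=0) = 31/60, P(Y|X=0) = (22/31, 9/31) → H(Y|X=0) = 0.86914
  X=1: P(X=1) = 29/60, P(Y|X=1) = (10/29, 19/29) → H(Y|X=1) = 0.92936
H(Y|X) = (31/60)·0.86914 + (29/60)·0.92936 = 0.8982 bits

H(X,Y) = -Σ_{x,y} P(x,y) log₂ P(x,y). Per-cell terms -P(x,y)·log₂P(x,y):
  X=0: 0.53073, 0.41054
  X=1: 0.43083, 0.52534
Sum of the 4 terms: H(X,Y) = 1.8974 bits

Chain rule check:
  H(X) + H(Y|X) = 0.9992 + 0.8982 = 1.8974 bits
  H(X,Y) = 1.8974 bits
✓ Chain rule verified.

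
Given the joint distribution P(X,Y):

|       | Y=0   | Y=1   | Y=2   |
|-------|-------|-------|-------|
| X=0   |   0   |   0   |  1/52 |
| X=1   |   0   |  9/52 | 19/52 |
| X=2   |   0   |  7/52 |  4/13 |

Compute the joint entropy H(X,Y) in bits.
1.9910 bits

H(X,Y) = -Σ_{x,y} P(x,y) log₂ P(x,y). Per-cell terms -P(x,y)·log₂P(x,y):
  X=0: 0.0000, 0.0000, 0.1096
  X=1: 0.0000, 0.4380, 0.5307
  X=2: 0.0000, 0.3895, 0.5232
  (cells with P = 0 contribute 0)
Sum of the 9 terms: H(X,Y) = 1.9910 bits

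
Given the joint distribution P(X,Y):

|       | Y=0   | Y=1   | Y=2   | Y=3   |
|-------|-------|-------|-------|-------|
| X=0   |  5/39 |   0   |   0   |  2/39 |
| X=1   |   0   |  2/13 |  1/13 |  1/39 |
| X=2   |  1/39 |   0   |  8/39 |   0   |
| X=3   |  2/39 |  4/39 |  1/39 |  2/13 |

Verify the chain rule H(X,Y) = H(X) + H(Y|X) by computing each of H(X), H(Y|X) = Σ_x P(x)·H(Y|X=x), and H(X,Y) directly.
H(X) = 1.9647 bits, H(Y|X) = 1.1826 bits, H(X,Y) = 3.1473 bits

Marginal of X (row sums):
  P(X=0) = 5/39 + 0 + 0 + 2/39 = 7/39
  P(X=1) = 0 + 2/13 + 1/13 + 1/39 = 10/39
  P(X=2) = 1/39 + 0 + 8/39 + 0 = 3/13
  P(X=3) = 2/39 + 4/39 + 1/39 + 2/13 = 1/3
H(X) = -[(7/39)·log₂(7/39) + (10/39)·log₂(10/39) + (3/13)·log₂(3/13) + (1/3)·log₂(1/3)]
  = 0.44478 + 0.50345 + 0.48819 + 0.52832 = 1.9647 bits

H(Y|X) = Σ_x P(x)·H(Y|X=x):
  X=0: P(X=0) = 7/39, P(Y|X=0) = (5/7, 0, 0, 2/7) → H(Y|X=0) = 0.86312
  X=1: P(X=1) = 10/39, P(Y|X=1) = (0, 3/5, 3/10, 1/10) → H(Y|X=1) = 1.29546
  X=2: P(X=2) = 3/13, P(Y|X=2) = (1/9, 0, 8/9, 0) → H(Y|X=2) = 0.50326
  X=3: P(X=3) = 1/3, P(Y|X=3) = (2/13, 4/13, 1/13, 6/13) → H(Y|X=3) = 1.73815
H(Y|X) = (7/39)·0.86312 + (10/39)·1.29546 + (3/13)·0.50326 + (1/3)·1.73815 = 1.1826 bits

H(X,Y) = -Σ_{x,y} P(x,y) log₂ P(x,y). Per-cell terms -P(x,y)·log₂P(x,y):
  X=0: 0.37993, 0.00000, 0.00000, 0.21976
  X=1: 0.00000, 0.41545, 0.28465, 0.13552
  X=2: 0.13552, 0.00000, 0.46880, 0.00000
  X=3: 0.21976, 0.33696, 0.13552, 0.41545
  (cells with P = 0 contribute 0)
Sum of the 16 terms: H(X,Y) = 3.1473 bits

Chain rule check:
  H(X) + H(Y|X) = 1.9647 + 1.1826 = 3.1473 bits
  H(X,Y) = 3.1473 bits
✓ Chain rule verified.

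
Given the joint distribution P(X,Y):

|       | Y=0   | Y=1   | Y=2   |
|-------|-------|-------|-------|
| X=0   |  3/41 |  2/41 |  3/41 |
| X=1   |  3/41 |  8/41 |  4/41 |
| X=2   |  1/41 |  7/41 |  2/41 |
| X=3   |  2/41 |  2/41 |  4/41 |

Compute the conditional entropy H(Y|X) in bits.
1.4124 bits

H(Y|X) = H(X,Y) - H(X)

H(X,Y) = -Σ_{x,y} P(x,y) log₂ P(x,y). Per-cell terms -P(x,y)·log₂P(x,y):
  X=0: 0.27604, 0.21256, 0.27604
  X=1: 0.27604, 0.46001, 0.32757
  X=2: 0.13067, 0.43540, 0.21256
  X=3: 0.21256, 0.21256, 0.32757
Sum of the 12 terms: H(X,Y) = 3.3596 bits

Marginal of X (row sums):
  P(X=0) = 3/41 + 2/41 + 3/41 = 8/41
  P(X=1) = 3/41 + 8/41 + 4/41 = 15/41
  P(X=2) = 1/41 + 7/41 + 2/41 = 10/41
  P(X=3) = 2/41 + 2/41 + 4/41 = 8/41
H(X) = -[(8/41)·log₂(8/41) + (15/41)·log₂(15/41) + (10/41)·log₂(10/41) + (8/41)·log₂(8/41)]
  = 0.46001 + 0.53073 + 0.49649 + 0.46001 = 1.9472 bits

H(Y|X) = H(X,Y) - H(X) = 3.3596 - 1.9472 = 1.4124 bits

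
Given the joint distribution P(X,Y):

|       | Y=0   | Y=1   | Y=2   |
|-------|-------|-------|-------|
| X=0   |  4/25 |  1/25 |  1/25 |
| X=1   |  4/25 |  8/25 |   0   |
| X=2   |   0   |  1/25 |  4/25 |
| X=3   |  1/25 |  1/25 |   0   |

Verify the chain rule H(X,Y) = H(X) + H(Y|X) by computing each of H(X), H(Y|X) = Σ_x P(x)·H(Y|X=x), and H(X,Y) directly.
H(X) = 1.7583 bits, H(Y|X) = 0.9656 bits, H(X,Y) = 2.7239 bits

Marginal of X (row sums):
  P(X=0) = 4/25 + 1/25 + 1/25 = 6/25
  P(X=1) = 4/25 + 8/25 + 0 = 12/25
  P(X=2) = 0 + 1/25 + 4/25 = 1/5
  P(X=3) = 1/25 + 1/25 + 0 = 2/25
H(X) = -[(6/25)·log₂(6/25) + (12/25)·log₂(12/25) + (1/5)·log₂(1/5) + (2/25)·log₂(2/25)]
  = 0.494134 + 0.508269 + 0.464386 + 0.291508 = 1.7583 bits

H(Y|X) = Σ_x P(x)·H(Y|X=x):
  X=0: P(X=0) = 6/25, P(Y|X=0) = (2/3, 1/6, 1/6) → H(Y|X=0) = 1.251629
  X=1: P(X=1) = 12/25, P(Y|X=1) = (1/3, 2/3, 0) → H(Y|X=1) = 0.918296
  X=2: P(X=2) = 1/5, P(Y|X=2) = (0, 1/5, 4/5) → H(Y|X=2) = 0.721928
  X=3: P(X=3) = 2/25, P(Y|X=3) = (1/2, 1/2, 0) → H(Y|X=3) = 1.000000
H(Y|X) = (6/25)·1.251629 + (12/25)·0.918296 + (1/5)·0.721928 + (2/25)·1.000000 = 0.9656 bits

H(X,Y) = -Σ_{x,y} P(x,y) log₂ P(x,y). Per-cell terms -P(x,y)·log₂P(x,y):
  X=0: 0.423017, 0.185754, 0.185754
  X=1: 0.423017, 0.526034, 0.000000
  X=2: 0.000000, 0.185754, 0.423017
  X=3: 0.185754, 0.185754, 0.000000
  (cells with P = 0 contribute 0)
Sum of the 12 terms: H(X,Y) = 2.7239 bits

Chain rule check:
  H(X) + H(Y|X) = 1.7583 + 0.9656 = 2.7239 bits
  H(X,Y) = 2.7239 bits
✓ Chain rule verified.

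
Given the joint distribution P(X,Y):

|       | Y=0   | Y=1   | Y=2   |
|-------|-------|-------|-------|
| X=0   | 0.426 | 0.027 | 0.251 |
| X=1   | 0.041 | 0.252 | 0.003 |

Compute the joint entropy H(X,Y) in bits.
1.8809 bits

H(X,Y) = -Σ_{x,y} P(x,y) log₂ P(x,y). Per-cell terms -P(x,y)·log₂P(x,y):
  X=0: 0.52444, 0.14069, 0.50055
  X=1: 0.18894, 0.50110, 0.02514
Sum of the 6 terms: H(X,Y) = 1.8809 bits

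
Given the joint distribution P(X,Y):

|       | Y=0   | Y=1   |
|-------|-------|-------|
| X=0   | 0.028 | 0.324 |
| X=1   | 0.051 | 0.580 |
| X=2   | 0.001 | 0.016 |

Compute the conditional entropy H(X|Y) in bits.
1.0492 bits

H(X|Y) = H(X,Y) - H(Y)

H(X,Y) = -Σ_{x,y} P(x,y) log₂ P(x,y). Per-cell terms -P(x,y)·log₂P(x,y):
  X=0: 0.14444, 0.52680
  X=1: 0.21896, 0.45581
  X=2: 0.00997, 0.09545
Sum of the 6 terms: H(X,Y) = 1.4514 bits

Marginal of Y (column sums):
  P(Y=0) = 0.028 + 0.051 + 0.001 = 0.080
  P(Y=1) = 0.324 + 0.580 + 0.016 = 0.920
H(Y) = -[0.080·log₂(0.080) + 0.920·log₂(0.920)]
  = 0.29151 + 0.11067 = 0.4022 bits

H(X|Y) = H(X,Y) - H(Y) = 1.4514 - 0.4022 = 1.0492 bits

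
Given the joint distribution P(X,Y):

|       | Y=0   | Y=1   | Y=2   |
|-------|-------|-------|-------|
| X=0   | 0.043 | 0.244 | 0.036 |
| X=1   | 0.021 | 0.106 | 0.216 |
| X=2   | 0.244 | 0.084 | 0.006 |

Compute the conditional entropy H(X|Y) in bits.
1.0930 bits

H(X|Y) = H(X,Y) - H(Y)

H(X,Y) = -Σ_{x,y} P(x,y) log₂ P(x,y). Per-cell terms -P(x,y)·log₂P(x,y):
  X=0: 0.19520, 0.49655, 0.17265
  X=1: 0.11704, 0.34321, 0.47755
  X=2: 0.49655, 0.30017, 0.04428
Sum of the 9 terms: H(X,Y) = 2.6432 bits

Marginal of Y (column sums):
  P(Y=0) = 0.043 + 0.021 + 0.244 = 0.308
  P(Y=1) = 0.244 + 0.106 + 0.084 = 0.434
  P(Y=2) = 0.036 + 0.216 + 0.006 = 0.258
H(Y) = -[0.308·log₂(0.308) + 0.434·log₂(0.434) + 0.258·log₂(0.258)]
  = 0.52329 + 0.52264 + 0.50428 = 1.5502 bits

H(X|Y) = H(X,Y) - H(Y) = 2.6432 - 1.5502 = 1.0930 bits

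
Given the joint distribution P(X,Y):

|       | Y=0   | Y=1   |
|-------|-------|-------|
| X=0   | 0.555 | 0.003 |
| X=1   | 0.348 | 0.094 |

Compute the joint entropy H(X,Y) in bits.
1.3472 bits

H(X,Y) = -Σ_{x,y} P(x,y) log₂ P(x,y). Per-cell terms -P(x,y)·log₂P(x,y):
  X=0: 0.47144, 0.02514
  X=1: 0.52995, 0.32065
Sum of the 4 terms: H(X,Y) = 1.3472 bits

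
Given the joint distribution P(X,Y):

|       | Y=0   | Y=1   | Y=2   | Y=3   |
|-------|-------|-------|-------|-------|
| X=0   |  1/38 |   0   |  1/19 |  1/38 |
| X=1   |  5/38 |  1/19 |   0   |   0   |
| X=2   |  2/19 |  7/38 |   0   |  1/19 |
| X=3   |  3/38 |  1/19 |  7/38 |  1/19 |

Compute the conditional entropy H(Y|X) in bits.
1.4577 bits

H(Y|X) = H(X,Y) - H(X)

H(X,Y) = -Σ_{x,y} P(x,y) log₂ P(x,y). Per-cell terms -P(x,y)·log₂P(x,y):
  X=0: 0.13810, 0.00000, 0.22358, 0.13810
  X=1: 0.38500, 0.22358, 0.00000, 0.00000
  X=2: 0.34189, 0.44958, 0.00000, 0.22358
  X=3: 0.28918, 0.22358, 0.44958, 0.22358
  (cells with P = 0 contribute 0)
Sum of the 16 terms: H(X,Y) = 3.3093 bits

Marginal of X (row sums):
  P(X=0) = 1/38 + 0 + 1/19 + 1/38 = 2/19
  P(X=1) = 5/38 + 1/19 + 0 + 0 = 7/38
  P(X=2) = 2/19 + 7/38 + 0 + 1/19 = 13/38
  P(X=3) = 3/38 + 1/19 + 7/38 + 1/19 = 7/19
H(X) = -[(2/19)·log₂(2/19) + (7/38)·log₂(7/38) + (13/38)·log₂(13/38) + (7/19)·log₂(7/19)]
  = 0.34189 + 0.44958 + 0.52940 + 0.53074 = 1.8516 bits

H(Y|X) = H(X,Y) - H(X) = 3.3093 - 1.8516 = 1.4577 bits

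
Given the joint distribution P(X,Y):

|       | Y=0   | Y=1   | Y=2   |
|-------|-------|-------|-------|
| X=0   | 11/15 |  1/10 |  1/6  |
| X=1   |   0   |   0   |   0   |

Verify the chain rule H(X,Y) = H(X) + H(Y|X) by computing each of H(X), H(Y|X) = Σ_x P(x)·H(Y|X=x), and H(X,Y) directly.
H(X) = 0.0000 bits, H(Y|X) = 1.0912 bits, H(X,Y) = 1.0912 bits

Marginal of X (row sums):
  P(X=0) = 11/15 + 1/10 + 1/6 = 1
  P(X=1) = 0 + 0 + 0 = 0
H(X) = -[1·log₂(1)]   (outcomes with P = 0 contribute 0)
  = 0.0000 bits

H(Y|X) = Σ_x P(x)·H(Y|X=x):
  X=0: P(X=0) = 1, P(Y|X=0) = (11/15, 1/10, 1/6) → H(Y|X=0) = 1.09116
  X=1: P(X=1) = 0 → contributes 0
H(Y|X) = 1·1.09116 = 1.0912 bits

H(X,Y) = -Σ_{x,y} P(x,y) log₂ P(x,y). Per-cell terms -P(x,y)·log₂P(x,y):
  X=0: 0.32814, 0.33219, 0.43083
  X=1: 0.00000, 0.00000, 0.00000
  (cells with P = 0 contribute 0)
Sum of the 6 terms: H(X,Y) = 1.0912 bits

Chain rule check:
  H(X) + H(Y|X) = 0.0000 + 1.0912 = 1.0912 bits
  H(X,Y) = 1.0912 bits
✓ Chain rule verified.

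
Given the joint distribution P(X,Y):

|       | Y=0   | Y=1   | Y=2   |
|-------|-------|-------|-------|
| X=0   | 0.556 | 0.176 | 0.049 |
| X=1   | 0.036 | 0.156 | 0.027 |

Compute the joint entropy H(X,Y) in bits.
1.8567 bits

H(X,Y) = -Σ_{x,y} P(x,y) log₂ P(x,y). Per-cell terms -P(x,y)·log₂P(x,y):
  X=0: 0.470845, 0.441118, 0.213203
  X=1: 0.172651, 0.418140, 0.140694
Sum of the 6 terms: H(X,Y) = 1.8567 bits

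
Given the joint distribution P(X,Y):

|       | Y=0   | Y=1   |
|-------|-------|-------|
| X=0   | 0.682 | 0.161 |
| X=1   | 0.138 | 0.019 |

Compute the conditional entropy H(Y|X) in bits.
0.6766 bits

H(Y|X) = H(X,Y) - H(X)

H(X,Y) = -Σ_{x,y} P(x,y) log₂ P(x,y). Per-cell terms -P(x,y)·log₂P(x,y):
  X=0: 0.3766, 0.4242
  X=1: 0.3943, 0.1086
Sum of the 4 terms: H(X,Y) = 1.3037 bits

Marginal of X (row sums):
  P(X=0) = 0.682 + 0.161 = 0.843
  P(X=1) = 0.138 + 0.019 = 0.157
H(X) = -[0.843·log₂(0.843) + 0.157·log₂(0.157)]
  = 0.2077 + 0.4194 = 0.6271 bits

H(Y|X) = H(X,Y) - H(X) = 1.3037 - 0.6271 = 0.6766 bits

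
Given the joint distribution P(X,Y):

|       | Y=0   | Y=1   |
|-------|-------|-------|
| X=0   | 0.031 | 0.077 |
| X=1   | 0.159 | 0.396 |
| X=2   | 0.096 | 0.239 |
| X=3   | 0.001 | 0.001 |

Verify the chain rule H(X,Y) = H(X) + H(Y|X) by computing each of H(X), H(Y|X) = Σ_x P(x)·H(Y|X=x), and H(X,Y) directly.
H(X) = 1.3647 bits, H(Y|X) = 0.8645 bits, H(X,Y) = 2.2292 bits

Marginal of X (row sums):
  P(X=0) = 0.031 + 0.077 = 0.108
  P(X=1) = 0.159 + 0.396 = 0.555
  P(X=2) = 0.096 + 0.239 = 0.335
  P(X=3) = 0.001 + 0.001 = 0.002
H(X) = -[0.108·log₂(0.108) + 0.555·log₂(0.555) + 0.335·log₂(0.335) + 0.002·log₂(0.002)]
  = 0.34678 + 0.47144 + 0.52855 + 0.01793 = 1.3647 bits

H(Y|X) = Σ_x P(x)·H(Y|X=x):
  X=0: P(X=0) = 0.108, P(Y|X=0) = (31/108, 77/108) → H(Y|X=0) = 0.86486
  X=1: P(X=1) = 0.555, P(Y|X=1) = (53/185, 132/185) → H(Y|X=1) = 0.86414
  X=2: P(X=2) = 0.335, P(Y|X=2) = (96/335, 239/335) → H(Y|X=2) = 0.86425
  X=3: P(X=3) = 0.002, P(Y|X=3) = (1/2, 1/2) → H(Y|X=3) = 1.00000
H(Y|X) = 0.108·0.86486 + 0.555·0.86414 + 0.335·0.86425 + 0.002·1.00000 = 0.8645 bits

H(X,Y) = -Σ_{x,y} P(x,y) log₂ P(x,y). Per-cell terms -P(x,y)·log₂P(x,y):
  X=0: 0.15536, 0.28482
  X=1: 0.42181, 0.52923
  X=2: 0.32456, 0.49352
  X=3: 0.00997, 0.00997
Sum of the 8 terms: H(X,Y) = 2.2292 bits

Chain rule check:
  H(X) + H(Y|X) = 1.3647 + 0.8645 = 2.2292 bits
  H(X,Y) = 2.2292 bits
✓ Chain rule verified.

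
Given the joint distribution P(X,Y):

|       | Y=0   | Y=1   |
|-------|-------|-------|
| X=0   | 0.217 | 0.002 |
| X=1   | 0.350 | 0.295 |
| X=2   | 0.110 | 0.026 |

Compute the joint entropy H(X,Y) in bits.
2.0331 bits

H(X,Y) = -Σ_{x,y} P(x,y) log₂ P(x,y). Per-cell terms -P(x,y)·log₂P(x,y):
  X=0: 0.4783, 0.0179
  X=1: 0.5301, 0.5196
  X=2: 0.3503, 0.1369
Sum of the 6 terms: H(X,Y) = 2.0331 bits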